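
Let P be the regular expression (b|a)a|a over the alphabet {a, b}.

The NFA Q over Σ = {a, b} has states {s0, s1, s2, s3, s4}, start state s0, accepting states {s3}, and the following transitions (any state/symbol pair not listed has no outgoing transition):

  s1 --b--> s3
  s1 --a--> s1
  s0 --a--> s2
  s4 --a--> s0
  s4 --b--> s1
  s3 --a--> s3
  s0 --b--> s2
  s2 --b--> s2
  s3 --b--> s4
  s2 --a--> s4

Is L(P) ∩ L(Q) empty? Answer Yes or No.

Converting the expression P to a DFA (subset construction, then merging equivalent states) gives the minimal DFA with states {p0, p1, p2, p3, p4}, start state p0, accepting states {p1, p3} and transitions p0: a→p1, b→p2; p1: a→p3, b→p4; p2: a→p3, b→p4; p3: a→p4, b→p4; p4: a→p4, b→p4.
Exploring the product automaton P × Q from the start pair (p0, s0), following both machines on each input symbol, reaches 9 state pairs: (p0, s0), (p1, s2), (p2, s2), (p3, s4), (p4, s2), (p4, s0), (p4, s1), (p4, s4), (p4, s3).
P accepts in {p1, p3} and Q accepts in {s3}; no reachable pair has both components accepting, so no string drives both machines to acceptance simultaneously and L(P) ∩ L(Q) = ∅.
So no string is accepted by both, and the intersection is empty.

Yes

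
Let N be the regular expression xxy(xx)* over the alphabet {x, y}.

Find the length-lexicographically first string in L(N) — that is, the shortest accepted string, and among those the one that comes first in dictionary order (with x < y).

By inspection of the expression, no string of length less than 3 matches, and xxy is the lexicographically first match of length 3.

xxy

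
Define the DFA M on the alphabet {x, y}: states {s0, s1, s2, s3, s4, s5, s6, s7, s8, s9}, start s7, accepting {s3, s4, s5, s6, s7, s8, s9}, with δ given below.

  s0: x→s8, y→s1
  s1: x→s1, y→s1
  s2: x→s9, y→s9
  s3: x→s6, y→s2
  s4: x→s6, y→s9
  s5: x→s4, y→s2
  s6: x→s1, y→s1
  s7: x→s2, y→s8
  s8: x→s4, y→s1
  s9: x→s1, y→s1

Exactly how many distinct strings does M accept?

7

The useful subgraph on states {s2, s4, s6, s7, s8, s9} is acyclic, so L(M) is finite; the longest accepting path visits 4 useful states, giving maximum string length 3.
Counting accepting paths from s7 by length: 1 of length 0, 1 of length 1, 3 of length 2, 2 of length 3. Total 7.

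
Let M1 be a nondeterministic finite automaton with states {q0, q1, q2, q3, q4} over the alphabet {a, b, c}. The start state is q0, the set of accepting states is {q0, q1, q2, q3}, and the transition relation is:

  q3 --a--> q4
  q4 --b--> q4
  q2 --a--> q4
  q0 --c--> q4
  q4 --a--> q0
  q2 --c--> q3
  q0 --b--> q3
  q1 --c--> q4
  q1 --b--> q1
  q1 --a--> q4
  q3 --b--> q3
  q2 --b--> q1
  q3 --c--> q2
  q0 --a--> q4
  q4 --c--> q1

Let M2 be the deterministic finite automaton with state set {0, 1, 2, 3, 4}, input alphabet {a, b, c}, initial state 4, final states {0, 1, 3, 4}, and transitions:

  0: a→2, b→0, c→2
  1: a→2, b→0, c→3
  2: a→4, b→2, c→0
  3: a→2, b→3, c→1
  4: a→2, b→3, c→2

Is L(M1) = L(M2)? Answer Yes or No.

Exploring the product automaton M1 × M2 from the start pair (q0, 4), following both machines on each input symbol, reaches 5 state pairs: (q0, 4), (q4, 2), (q3, 3), (q1, 0), (q2, 1).
M1 accepts in {q0, q1, q2, q3} and M2 accepts in {0, 1, 3, 4}. In every reachable pair the two components are either both accepting — (q0, 4), (q3, 3), (q1, 0), (q2, 1) — or both non-accepting, so no string is accepted by exactly one of the machines: L(M1) \ L(M2) and L(M2) \ L(M1) are both empty.
Hence every string is accepted by M1 iff it is accepted by M2, and the two languages coincide.

Yes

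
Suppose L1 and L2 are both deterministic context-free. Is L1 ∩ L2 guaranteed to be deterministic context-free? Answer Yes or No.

No

DCFLs are closed under complement (normalise the DPDA to read all of its input, then flip the verdict). If they were also closed under intersection, De Morgan would make them closed under union; but {aⁿbⁿ : n≥0} and {aⁿb²ⁿ : n≥0} are DCFLs (push the a's; pop one per b, respectively one per two b's) whose union no deterministic PDA accepts: a DPDA for it would have a single run on aⁿb²ⁿ, accepting after the prefix aⁿbⁿ and accepting again after n more b's; an ordinary PDA that simulates it on a's and b's and, at any moment when it is accepting, may switch to reading only a fresh letter c while feeding each c to the simulation as a b, would accept aⁱbʲcᵏ (k≥1) exactly when both aⁱbʲ and aⁱbʲ⁺ᵏ are in the language, i.e. its language intersected with the regular set a*b*c⁺ would be exactly {aⁿbⁿcⁿ : n≥1} — impossible, since context-free languages are closed under intersection with regular sets and {aⁿbⁿcⁿ} is not context-free.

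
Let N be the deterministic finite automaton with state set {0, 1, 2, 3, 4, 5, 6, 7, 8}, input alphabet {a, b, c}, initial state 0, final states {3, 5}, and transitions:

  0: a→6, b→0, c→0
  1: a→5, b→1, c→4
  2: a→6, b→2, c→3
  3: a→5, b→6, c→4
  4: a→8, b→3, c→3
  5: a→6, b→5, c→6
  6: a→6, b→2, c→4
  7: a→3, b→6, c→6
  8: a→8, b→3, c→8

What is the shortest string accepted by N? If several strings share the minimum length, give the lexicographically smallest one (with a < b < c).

A breadth-first search from 0 reaches an accepting state first via the path 0 → 6 → 2 → 3 on input abc.
No string of length < 3 is accepted (BFS exhausts all shorter strings without reaching an accepting state), and abc is the lexicographically least accepting string of length 3.

abc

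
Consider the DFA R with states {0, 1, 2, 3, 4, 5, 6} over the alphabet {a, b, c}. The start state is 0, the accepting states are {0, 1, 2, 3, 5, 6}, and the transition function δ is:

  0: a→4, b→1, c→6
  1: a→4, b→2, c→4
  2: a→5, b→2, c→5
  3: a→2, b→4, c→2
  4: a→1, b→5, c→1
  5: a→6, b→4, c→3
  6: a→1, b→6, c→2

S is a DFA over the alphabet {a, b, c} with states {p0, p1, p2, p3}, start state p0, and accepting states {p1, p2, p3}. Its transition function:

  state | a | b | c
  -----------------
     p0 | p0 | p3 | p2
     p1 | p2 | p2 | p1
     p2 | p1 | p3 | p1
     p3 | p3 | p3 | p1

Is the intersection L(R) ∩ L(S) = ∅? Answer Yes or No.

No

The string b is accepted by both R and S.
Hence L(R) ∩ L(S) ≠ ∅.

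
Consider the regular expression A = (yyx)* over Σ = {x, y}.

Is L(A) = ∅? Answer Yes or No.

The empty string ε matches the expression, so it belongs to L(A).
Since L(A) contains at least one string, it is not empty.

No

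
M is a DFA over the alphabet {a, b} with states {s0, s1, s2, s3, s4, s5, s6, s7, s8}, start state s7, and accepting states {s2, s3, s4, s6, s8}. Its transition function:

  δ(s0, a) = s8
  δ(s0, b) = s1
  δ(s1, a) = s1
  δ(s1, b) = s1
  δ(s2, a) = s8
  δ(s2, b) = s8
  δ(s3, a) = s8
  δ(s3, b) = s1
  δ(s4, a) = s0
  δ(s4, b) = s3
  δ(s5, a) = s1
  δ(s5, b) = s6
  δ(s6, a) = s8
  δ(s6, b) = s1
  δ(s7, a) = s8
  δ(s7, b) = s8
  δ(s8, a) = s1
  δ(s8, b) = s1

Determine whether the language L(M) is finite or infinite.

finite

The useful states (reachable from s7 and able to reach an accepting state) are {s7, s8}.
Restricted to these states the transition graph has no cycle, so every accepting path has bounded length and L is finite.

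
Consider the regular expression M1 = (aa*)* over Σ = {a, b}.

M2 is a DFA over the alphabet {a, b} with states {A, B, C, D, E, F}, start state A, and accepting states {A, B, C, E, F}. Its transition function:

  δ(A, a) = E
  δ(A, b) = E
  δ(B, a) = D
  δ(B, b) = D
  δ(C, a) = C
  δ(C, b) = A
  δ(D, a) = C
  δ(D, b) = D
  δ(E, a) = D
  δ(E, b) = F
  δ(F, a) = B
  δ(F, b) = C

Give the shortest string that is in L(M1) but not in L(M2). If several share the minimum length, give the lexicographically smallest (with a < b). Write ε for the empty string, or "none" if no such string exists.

The string aa is accepted by M1 but not by M2.
No shorter string lies in the difference, and aa is the lexicographically first length-2 string in L(M1) \ L(M2).

aa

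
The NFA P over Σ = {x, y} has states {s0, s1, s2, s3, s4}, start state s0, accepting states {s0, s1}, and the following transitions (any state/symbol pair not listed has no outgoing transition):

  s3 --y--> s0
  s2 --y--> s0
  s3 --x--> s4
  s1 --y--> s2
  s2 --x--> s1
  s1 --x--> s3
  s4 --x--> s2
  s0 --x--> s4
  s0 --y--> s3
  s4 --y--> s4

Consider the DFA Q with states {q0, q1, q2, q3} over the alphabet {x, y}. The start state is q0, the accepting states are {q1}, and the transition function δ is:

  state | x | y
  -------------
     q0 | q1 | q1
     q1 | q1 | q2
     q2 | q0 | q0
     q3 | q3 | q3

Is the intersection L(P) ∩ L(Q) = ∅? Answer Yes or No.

No

The string xxx is accepted by both P and Q.
Hence L(P) ∩ L(Q) ≠ ∅.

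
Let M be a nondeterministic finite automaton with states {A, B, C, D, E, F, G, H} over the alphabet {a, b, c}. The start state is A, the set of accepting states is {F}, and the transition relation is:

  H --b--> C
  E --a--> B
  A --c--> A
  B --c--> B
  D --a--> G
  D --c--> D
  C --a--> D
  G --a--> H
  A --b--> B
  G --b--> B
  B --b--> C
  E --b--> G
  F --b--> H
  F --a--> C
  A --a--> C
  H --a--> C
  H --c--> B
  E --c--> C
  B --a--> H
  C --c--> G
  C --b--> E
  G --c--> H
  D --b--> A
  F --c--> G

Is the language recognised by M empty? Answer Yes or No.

Yes

The states reachable from the start state are {A, B, C, D, E, G, H}.
None of the accepting states {F} is reachable, so no string is accepted and L(M) = ∅.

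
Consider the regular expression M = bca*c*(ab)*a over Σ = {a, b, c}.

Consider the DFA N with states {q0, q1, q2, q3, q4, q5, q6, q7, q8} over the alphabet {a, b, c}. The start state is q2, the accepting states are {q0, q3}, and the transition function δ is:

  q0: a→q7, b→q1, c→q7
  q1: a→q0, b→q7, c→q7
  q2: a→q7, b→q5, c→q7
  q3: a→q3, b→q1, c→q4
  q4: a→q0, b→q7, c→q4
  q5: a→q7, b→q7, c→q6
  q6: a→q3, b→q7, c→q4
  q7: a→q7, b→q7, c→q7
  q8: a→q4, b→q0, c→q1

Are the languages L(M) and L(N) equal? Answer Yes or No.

Converting the expression M to a DFA (subset construction, then merging equivalent states) gives the minimal DFA with states {m0, m1, m2, m3, m4, m5, m6, m7}, start state m0, accepting states {m4, m7} and transitions m0: a→m1, b→m2, c→m1; m1: a→m1, b→m1, c→m1; m2: a→m1, b→m1, c→m3; m3: a→m4, b→m1, c→m5; m4: a→m4, b→m6, c→m5; m5: a→m7, b→m1, c→m5; m6: a→m7, b→m1, c→m1; m7: a→m1, b→m6, c→m1.
Exploring the product automaton M × N from the start pair (m0, q2), following both machines on each input symbol, reaches 8 state pairs: (m0, q2), (m1, q7), (m2, q5), (m3, q6), (m4, q3), (m5, q4), (m6, q1), (m7, q0).
M accepts in {m4, m7} and N accepts in {q0, q3}. In every reachable pair the two components are either both accepting — (m4, q3), (m7, q0) — or both non-accepting, so no string is accepted by exactly one of the machines: L(M) \ L(N) and L(N) \ L(M) are both empty.
Hence every string is accepted by M iff it is accepted by N, and the two languages coincide.

Yes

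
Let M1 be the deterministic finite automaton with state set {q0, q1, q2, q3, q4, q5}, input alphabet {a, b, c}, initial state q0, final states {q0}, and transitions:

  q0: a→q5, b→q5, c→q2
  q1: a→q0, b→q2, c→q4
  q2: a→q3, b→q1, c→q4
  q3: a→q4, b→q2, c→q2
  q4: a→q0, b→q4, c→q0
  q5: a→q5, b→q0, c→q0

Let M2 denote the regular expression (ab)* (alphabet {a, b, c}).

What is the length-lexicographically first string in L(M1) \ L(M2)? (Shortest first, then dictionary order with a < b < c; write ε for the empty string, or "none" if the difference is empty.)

ac

The string ac is accepted by M1 but not by M2.
No shorter string lies in the difference, and ac is the lexicographically first length-2 string in L(M1) \ L(M2).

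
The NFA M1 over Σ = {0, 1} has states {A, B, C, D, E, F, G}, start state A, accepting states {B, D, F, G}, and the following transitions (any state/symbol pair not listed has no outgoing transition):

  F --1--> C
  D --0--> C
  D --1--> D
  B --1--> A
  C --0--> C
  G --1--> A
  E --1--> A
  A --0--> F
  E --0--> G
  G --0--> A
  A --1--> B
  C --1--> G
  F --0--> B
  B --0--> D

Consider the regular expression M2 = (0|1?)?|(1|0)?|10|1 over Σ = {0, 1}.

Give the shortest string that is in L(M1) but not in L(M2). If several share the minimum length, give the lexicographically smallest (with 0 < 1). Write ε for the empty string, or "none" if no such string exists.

The string 00 is accepted by M1 but not by M2.
No shorter string lies in the difference, and 00 is the lexicographically first length-2 string in L(M1) \ L(M2).

00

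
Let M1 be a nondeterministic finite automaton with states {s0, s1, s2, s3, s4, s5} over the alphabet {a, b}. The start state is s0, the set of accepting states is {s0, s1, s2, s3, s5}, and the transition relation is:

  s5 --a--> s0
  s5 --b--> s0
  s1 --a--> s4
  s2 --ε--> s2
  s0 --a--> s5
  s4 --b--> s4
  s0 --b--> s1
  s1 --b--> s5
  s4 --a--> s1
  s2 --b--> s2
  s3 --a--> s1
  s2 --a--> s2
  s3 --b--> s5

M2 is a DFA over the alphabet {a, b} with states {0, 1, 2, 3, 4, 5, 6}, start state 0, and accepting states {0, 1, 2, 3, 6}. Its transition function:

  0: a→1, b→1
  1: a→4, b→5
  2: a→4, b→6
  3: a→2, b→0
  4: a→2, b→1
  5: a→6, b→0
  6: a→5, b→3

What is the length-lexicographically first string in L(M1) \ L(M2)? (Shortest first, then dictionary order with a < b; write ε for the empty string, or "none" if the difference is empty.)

The string aa is accepted by M1 but not by M2.
No shorter string lies in the difference, and aa is the lexicographically first length-2 string in L(M1) \ L(M2).

aa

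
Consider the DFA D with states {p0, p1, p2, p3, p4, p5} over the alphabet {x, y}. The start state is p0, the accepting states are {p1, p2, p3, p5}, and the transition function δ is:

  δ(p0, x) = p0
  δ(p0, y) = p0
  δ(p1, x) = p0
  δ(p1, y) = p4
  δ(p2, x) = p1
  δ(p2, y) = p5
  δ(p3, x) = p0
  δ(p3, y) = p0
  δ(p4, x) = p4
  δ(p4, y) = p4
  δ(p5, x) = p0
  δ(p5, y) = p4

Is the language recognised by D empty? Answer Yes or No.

Yes

The states reachable from the start state are {p0}.
None of the accepting states {p1, p2, p3, p5} is reachable, so no string is accepted and L(D) = ∅.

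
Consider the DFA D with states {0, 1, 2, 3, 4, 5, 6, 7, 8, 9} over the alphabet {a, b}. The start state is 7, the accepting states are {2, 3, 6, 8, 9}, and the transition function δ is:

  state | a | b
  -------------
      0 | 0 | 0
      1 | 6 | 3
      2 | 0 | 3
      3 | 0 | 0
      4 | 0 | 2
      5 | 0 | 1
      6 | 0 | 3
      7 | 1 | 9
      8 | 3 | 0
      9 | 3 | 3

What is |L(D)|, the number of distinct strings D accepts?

6

The useful subgraph on states {1, 3, 6, 7, 9} is acyclic, so L(D) is finite; the longest accepting path visits 4 useful states, giving maximum string length 3.
Counting accepting paths from 7 by length: 1 of length 1, 4 of length 2, 1 of length 3. Total 6.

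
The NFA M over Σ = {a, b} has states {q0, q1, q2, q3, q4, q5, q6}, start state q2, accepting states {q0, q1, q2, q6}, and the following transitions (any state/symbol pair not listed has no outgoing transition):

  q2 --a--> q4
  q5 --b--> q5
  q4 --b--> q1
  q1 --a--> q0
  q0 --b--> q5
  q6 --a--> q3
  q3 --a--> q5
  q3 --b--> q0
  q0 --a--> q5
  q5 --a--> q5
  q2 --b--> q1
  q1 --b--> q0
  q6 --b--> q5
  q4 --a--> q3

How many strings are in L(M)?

8

The useful subgraph on states {q0, q1, q2, q3, q4} is acyclic, so L(M) is finite; the longest accepting path visits 4 useful states, giving maximum string length 3.
Counting accepting paths from q2 by length: 1 of length 0, 1 of length 1, 3 of length 2, 3 of length 3. Total 8.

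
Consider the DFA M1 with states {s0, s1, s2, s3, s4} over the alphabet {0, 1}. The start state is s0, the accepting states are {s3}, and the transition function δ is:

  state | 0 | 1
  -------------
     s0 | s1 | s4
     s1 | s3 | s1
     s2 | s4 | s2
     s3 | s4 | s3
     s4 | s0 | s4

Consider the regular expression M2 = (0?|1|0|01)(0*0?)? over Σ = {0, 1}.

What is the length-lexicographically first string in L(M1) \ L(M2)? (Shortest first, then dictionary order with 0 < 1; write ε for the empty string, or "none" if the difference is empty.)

The string 001 is accepted by M1 but not by M2.
No shorter string lies in the difference, and 001 is the lexicographically first length-3 string in L(M1) \ L(M2).

001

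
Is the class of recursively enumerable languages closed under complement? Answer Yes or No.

No

If both L and its complement were r.e., running the two recognisers in parallel would decide L, so L would be recursive; but there are r.e. languages that are not recursive (e.g. the halting problem), and their complements are therefore not r.e.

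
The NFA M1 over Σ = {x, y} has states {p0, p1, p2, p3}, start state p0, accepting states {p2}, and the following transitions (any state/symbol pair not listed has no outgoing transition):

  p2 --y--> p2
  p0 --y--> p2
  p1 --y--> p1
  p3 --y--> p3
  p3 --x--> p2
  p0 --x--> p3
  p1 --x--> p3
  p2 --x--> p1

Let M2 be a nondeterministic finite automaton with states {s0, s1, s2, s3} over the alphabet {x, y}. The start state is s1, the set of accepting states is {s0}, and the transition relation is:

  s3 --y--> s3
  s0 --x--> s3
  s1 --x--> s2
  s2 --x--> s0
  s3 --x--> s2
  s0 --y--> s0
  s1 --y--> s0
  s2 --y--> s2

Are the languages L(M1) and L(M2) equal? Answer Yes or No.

Exploring the product automaton M1 × M2 from the start pair (p0, s1), following both machines on each input symbol, reaches 4 state pairs: (p0, s1), (p3, s2), (p2, s0), (p1, s3).
M1 accepts in {p2} and M2 accepts in {s0}. In every reachable pair the two components are either both accepting — (p2, s0) — or both non-accepting, so no string is accepted by exactly one of the machines: L(M1) \ L(M2) and L(M2) \ L(M1) are both empty.
Hence every string is accepted by M1 iff it is accepted by M2, and the two languages coincide.

Yes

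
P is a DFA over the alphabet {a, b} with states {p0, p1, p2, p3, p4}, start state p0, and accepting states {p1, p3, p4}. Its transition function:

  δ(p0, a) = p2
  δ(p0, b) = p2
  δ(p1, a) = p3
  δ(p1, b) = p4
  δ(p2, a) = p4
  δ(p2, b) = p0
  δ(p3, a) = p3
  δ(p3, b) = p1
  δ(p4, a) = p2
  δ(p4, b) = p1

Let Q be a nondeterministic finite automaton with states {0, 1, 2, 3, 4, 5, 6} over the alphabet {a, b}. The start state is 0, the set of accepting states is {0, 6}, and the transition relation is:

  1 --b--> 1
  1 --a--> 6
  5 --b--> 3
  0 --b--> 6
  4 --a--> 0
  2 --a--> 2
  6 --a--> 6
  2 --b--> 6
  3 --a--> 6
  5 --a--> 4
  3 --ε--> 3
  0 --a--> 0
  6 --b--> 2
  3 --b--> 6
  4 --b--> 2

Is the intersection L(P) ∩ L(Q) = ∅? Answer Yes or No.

No

The string aa is accepted by both P and Q.
Hence L(P) ∩ L(Q) ≠ ∅.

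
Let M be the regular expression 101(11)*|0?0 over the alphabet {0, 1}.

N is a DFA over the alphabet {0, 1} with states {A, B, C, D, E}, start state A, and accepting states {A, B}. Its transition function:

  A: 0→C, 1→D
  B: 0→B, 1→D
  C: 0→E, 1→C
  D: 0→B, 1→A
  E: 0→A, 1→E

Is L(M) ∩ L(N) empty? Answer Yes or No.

Yes

Converting the expression M to a DFA (subset construction, then merging equivalent states) gives the minimal DFA with states {m0, m1, m2, m3, m4, m5, m6}, start state m0, accepting states {m1, m3, m6} and transitions m0: 0→m1, 1→m2; m1: 0→m3, 1→m4; m2: 0→m5, 1→m4; m3: 0→m4, 1→m4; m4: 0→m4, 1→m4; m5: 0→m4, 1→m6; m6: 0→m4, 1→m5.
Exploring the product automaton M × N from the start pair (m0, A), following both machines on each input symbol, reaches 12 state pairs: (m0, A), (m1, C), (m2, D), (m3, E), (m4, C), (m5, B), (m4, A), (m4, E), (m4, B), (m6, D), (m4, D), (m5, A).
M accepts in {m1, m3, m6} and N accepts in {A, B}; no reachable pair has both components accepting, so no string drives both machines to acceptance simultaneously and L(M) ∩ L(N) = ∅.
So no string is accepted by both, and the intersection is empty.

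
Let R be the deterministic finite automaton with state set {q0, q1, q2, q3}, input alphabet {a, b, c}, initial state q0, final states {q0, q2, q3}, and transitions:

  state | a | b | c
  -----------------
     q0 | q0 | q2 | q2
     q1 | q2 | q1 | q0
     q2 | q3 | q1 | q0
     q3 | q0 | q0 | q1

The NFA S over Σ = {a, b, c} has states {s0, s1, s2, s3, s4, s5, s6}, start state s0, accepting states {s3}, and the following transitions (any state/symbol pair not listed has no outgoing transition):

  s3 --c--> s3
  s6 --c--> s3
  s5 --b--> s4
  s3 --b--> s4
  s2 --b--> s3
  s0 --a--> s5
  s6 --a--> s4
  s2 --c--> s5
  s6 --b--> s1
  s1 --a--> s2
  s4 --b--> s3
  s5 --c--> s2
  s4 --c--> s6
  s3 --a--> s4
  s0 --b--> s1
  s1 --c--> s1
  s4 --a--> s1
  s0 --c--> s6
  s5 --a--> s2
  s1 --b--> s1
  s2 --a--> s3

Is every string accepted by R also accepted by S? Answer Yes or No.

The empty string ε is in L(R) but not in L(S).
So L(R) ⊄ L(S).

No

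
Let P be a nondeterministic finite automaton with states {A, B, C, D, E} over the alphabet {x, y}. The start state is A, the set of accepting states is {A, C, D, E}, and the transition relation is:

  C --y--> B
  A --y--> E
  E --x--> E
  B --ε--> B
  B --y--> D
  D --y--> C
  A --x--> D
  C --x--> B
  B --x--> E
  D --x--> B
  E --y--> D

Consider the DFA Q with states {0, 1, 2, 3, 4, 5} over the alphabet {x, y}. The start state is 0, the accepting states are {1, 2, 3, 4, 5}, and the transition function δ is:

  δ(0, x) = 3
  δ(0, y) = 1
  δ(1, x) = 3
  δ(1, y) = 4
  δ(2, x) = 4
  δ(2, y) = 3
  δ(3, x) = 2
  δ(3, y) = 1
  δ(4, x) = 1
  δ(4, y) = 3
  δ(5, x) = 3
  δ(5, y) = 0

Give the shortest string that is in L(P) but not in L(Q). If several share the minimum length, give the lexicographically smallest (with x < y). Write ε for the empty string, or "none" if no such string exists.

ε

The empty string ε is accepted by P but not by Q.
Since ε is the unique shortest string, it is the required witness.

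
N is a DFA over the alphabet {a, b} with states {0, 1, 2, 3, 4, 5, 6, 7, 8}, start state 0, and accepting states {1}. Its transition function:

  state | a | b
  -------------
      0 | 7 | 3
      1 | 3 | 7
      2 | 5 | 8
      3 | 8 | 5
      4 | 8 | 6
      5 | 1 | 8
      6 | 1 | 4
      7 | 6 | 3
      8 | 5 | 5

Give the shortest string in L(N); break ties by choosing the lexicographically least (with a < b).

A breadth-first search from 0 reaches an accepting state first via the path 0 → 7 → 6 → 1 on input aaa.
No string of length < 3 is accepted (BFS exhausts all shorter strings without reaching an accepting state), and aaa is the lexicographically least accepting string of length 3.

aaa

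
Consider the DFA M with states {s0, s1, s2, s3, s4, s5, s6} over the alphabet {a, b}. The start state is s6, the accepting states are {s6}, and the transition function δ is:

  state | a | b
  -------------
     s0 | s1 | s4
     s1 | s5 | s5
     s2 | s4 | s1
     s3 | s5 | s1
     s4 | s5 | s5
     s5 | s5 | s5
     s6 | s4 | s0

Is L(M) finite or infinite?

finite

The useful states (reachable from s6 and able to reach an accepting state) are {s6}.
Restricted to these states the transition graph has no cycle, so every accepting path has bounded length and L is finite.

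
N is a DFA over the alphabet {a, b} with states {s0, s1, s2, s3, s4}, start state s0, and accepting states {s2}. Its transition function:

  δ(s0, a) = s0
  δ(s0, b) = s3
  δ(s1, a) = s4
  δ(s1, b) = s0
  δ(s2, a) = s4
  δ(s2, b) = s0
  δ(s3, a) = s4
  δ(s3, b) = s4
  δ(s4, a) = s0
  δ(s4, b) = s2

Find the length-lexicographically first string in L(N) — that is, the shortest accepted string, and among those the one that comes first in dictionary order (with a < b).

A breadth-first search from s0 reaches an accepting state first via the path s0 → s3 → s4 → s2 on input bab.
No string of length < 3 is accepted (BFS exhausts all shorter strings without reaching an accepting state), and bab is the lexicographically least accepting string of length 3.

bab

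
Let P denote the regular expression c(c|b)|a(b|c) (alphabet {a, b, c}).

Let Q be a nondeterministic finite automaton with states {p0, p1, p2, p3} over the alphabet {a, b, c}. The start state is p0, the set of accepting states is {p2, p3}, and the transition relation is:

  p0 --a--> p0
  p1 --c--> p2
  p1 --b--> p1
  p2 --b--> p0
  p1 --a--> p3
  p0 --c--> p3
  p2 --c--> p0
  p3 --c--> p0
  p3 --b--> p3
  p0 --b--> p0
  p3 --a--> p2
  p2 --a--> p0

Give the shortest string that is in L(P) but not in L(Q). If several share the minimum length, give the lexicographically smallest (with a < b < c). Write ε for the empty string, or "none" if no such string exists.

ab

The string ab is accepted by P but not by Q.
No shorter string lies in the difference, and ab is the lexicographically first length-2 string in L(P) \ L(Q).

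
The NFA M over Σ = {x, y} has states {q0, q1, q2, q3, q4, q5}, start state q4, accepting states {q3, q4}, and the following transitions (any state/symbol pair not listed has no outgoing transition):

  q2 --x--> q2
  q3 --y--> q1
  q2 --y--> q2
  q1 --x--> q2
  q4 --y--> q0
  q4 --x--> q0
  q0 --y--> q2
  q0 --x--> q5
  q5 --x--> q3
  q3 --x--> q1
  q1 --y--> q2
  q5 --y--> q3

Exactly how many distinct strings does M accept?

The useful subgraph on states {q0, q3, q4, q5} is acyclic, so L(M) is finite; the longest accepting path visits 4 useful states, giving maximum string length 3.
Counting accepting paths from q4 by length: 1 of length 0, 4 of length 3. Total 5.

5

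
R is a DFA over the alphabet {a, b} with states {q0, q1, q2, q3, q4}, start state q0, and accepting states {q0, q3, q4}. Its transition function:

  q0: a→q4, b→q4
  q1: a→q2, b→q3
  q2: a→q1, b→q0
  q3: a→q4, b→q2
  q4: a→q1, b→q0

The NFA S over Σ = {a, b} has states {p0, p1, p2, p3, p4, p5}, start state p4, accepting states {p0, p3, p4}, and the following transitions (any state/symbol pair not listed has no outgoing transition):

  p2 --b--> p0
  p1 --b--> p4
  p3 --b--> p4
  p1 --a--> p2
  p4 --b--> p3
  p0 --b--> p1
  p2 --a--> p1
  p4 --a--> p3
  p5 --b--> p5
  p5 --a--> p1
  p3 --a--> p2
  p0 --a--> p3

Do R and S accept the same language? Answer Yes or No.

Yes

Exploring the product automaton R × S from the start pair (q0, p4), following both machines on each input symbol, reaches 5 state pairs: (q0, p4), (q4, p3), (q1, p2), (q2, p1), (q3, p0).
R accepts in {q0, q3, q4} and S accepts in {p0, p3, p4}. In every reachable pair the two components are either both accepting — (q0, p4), (q4, p3), (q3, p0) — or both non-accepting, so no string is accepted by exactly one of the machines: L(R) \ L(S) and L(S) \ L(R) are both empty.
Hence every string is accepted by R iff it is accepted by S, and the two languages coincide.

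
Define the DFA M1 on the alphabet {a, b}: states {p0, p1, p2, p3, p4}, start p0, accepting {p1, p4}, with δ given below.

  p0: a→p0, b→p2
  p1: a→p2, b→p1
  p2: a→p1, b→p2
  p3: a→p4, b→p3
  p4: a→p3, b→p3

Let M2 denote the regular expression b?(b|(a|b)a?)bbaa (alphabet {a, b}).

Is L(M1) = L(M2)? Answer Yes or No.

The string ba is accepted by M1 but rejected by M2.
So L(M1) ≠ L(M2).

No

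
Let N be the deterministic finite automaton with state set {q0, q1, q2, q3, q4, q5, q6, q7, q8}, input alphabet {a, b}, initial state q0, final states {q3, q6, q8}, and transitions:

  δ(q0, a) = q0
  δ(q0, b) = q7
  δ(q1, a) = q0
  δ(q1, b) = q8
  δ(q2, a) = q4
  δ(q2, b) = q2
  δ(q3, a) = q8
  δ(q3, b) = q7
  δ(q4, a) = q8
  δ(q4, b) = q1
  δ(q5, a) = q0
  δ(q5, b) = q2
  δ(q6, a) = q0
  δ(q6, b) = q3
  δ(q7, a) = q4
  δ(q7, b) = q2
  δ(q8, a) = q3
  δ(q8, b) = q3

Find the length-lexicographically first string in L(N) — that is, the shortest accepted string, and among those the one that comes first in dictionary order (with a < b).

A breadth-first search from q0 reaches an accepting state first via the path q0 → q7 → q4 → q8 on input baa.
No string of length < 3 is accepted (BFS exhausts all shorter strings without reaching an accepting state), and baa is the lexicographically least accepting string of length 3.

baa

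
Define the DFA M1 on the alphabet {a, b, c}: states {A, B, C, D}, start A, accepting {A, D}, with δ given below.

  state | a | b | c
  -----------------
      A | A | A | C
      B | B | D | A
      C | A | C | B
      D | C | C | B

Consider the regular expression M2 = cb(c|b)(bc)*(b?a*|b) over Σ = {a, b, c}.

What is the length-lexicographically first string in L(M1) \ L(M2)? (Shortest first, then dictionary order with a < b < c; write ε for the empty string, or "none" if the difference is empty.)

The empty string ε is accepted by M1 but not by M2.
Since ε is the unique shortest string, it is the required witness.

ε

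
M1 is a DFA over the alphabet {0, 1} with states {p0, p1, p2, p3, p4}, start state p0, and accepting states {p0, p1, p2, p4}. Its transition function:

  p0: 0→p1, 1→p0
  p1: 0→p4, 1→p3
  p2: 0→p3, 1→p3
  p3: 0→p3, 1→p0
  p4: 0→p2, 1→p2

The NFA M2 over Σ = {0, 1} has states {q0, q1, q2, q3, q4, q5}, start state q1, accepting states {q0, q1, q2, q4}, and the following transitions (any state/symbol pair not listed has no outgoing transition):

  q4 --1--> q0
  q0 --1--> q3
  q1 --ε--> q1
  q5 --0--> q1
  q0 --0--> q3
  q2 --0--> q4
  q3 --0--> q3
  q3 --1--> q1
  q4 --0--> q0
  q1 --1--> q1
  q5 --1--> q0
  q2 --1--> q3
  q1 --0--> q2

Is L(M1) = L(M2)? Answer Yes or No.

Yes

Exploring the product automaton M1 × M2 from the start pair (p0, q1), following both machines on each input symbol, reaches 5 state pairs: (p0, q1), (p1, q2), (p4, q4), (p3, q3), (p2, q0).
M1 accepts in {p0, p1, p2, p4} and M2 accepts in {q0, q1, q2, q4}. In every reachable pair the two components are either both accepting — (p0, q1), (p1, q2), (p4, q4), (p2, q0) — or both non-accepting, so no string is accepted by exactly one of the machines: L(M1) \ L(M2) and L(M2) \ L(M1) are both empty.
Hence every string is accepted by M1 iff it is accepted by M2, and the two languages coincide.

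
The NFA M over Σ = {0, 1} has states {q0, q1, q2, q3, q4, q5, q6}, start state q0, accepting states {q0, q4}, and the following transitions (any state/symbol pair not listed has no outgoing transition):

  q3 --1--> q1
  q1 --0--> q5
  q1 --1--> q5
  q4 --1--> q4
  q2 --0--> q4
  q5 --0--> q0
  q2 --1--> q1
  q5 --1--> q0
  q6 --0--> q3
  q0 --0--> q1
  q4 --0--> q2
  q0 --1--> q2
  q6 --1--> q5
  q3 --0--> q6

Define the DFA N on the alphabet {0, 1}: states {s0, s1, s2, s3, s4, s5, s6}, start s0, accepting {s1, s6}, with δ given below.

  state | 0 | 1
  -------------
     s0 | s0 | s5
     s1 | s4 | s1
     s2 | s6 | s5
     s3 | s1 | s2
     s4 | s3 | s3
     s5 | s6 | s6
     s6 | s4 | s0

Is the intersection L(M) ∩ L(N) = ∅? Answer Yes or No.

The string 10 is accepted by both M and N.
Hence L(M) ∩ L(N) ≠ ∅.

No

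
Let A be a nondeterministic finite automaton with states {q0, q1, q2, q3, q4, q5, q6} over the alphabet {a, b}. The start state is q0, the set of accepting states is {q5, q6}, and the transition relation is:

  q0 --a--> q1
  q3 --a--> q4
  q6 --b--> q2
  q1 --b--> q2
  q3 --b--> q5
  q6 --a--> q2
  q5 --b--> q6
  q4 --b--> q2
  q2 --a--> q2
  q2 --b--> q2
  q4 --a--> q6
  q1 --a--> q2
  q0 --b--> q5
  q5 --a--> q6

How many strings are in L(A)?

3

The useful subgraph on states {q0, q5, q6} is acyclic, so L(A) is finite; the longest accepting path visits 3 useful states, giving maximum string length 2.
Counting accepting paths from q0 by length: 1 of length 1, 2 of length 2. Total 3.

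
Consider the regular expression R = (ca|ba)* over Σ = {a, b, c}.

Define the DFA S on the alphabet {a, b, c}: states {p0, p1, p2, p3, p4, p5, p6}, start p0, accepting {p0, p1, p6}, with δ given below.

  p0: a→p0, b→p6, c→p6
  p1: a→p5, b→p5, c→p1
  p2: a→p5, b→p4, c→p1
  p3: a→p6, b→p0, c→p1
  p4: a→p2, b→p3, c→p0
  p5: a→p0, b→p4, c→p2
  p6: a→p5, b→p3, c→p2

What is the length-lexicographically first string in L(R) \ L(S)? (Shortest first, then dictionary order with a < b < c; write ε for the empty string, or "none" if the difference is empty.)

The string ba is accepted by R but not by S.
No shorter string lies in the difference, and ba is the lexicographically first length-2 string in L(R) \ L(S).

ba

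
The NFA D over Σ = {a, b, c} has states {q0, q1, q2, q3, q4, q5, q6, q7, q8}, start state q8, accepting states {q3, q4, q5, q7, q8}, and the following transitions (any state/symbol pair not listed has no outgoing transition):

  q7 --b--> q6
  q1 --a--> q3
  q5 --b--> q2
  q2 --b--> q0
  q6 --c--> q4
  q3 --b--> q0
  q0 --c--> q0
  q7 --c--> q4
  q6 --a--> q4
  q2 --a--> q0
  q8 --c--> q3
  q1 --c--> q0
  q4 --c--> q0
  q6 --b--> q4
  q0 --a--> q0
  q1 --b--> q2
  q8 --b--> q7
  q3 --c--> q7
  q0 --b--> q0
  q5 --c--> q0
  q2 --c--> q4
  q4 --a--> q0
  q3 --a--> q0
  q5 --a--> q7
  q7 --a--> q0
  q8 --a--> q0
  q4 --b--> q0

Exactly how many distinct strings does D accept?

12

The useful subgraph on states {q3, q4, q6, q7, q8} is acyclic, so L(D) is finite; the longest accepting path visits 5 useful states, giving maximum string length 4.
Counting accepting paths from q8 by length: 1 of length 0, 2 of length 1, 2 of length 2, 4 of length 3, 3 of length 4. Total 12.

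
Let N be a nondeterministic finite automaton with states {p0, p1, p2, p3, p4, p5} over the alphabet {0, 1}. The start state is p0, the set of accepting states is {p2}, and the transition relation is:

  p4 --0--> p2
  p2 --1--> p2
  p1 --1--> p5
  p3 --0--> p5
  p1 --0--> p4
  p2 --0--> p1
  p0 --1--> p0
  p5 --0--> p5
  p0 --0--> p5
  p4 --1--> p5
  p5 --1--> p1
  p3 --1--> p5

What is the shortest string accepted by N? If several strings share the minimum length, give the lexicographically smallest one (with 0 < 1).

0100

A breadth-first search from p0 reaches an accepting state first via the path p0 → p5 → p1 → p4 → p2 on input 0100.
No string of length < 4 is accepted (BFS exhausts all shorter strings without reaching an accepting state), and 0100 is the lexicographically least accepting string of length 4.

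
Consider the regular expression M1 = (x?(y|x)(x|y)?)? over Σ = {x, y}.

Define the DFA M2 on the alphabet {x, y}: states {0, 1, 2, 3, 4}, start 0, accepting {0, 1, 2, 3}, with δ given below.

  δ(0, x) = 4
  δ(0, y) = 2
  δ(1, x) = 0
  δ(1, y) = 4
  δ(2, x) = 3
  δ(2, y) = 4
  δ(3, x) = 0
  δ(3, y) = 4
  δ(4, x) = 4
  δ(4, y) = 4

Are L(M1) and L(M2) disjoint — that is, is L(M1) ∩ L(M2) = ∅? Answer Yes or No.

No

The empty string ε is accepted by both M1 and M2.
Hence L(M1) ∩ L(M2) ≠ ∅.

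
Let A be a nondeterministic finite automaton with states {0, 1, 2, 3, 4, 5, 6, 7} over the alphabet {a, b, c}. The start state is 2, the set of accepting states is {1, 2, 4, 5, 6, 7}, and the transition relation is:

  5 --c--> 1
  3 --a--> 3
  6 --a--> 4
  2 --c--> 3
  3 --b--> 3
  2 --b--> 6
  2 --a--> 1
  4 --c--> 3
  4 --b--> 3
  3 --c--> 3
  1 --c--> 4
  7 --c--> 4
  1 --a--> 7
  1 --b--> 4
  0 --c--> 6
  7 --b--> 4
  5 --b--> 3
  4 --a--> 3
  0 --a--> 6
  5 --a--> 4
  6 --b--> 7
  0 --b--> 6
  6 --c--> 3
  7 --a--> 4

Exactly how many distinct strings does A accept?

14

The useful subgraph on states {1, 2, 4, 6, 7} is acyclic, so L(A) is finite; the longest accepting path visits 4 useful states, giving maximum string length 3.
Counting accepting paths from 2 by length: 1 of length 0, 2 of length 1, 5 of length 2, 6 of length 3. Total 14.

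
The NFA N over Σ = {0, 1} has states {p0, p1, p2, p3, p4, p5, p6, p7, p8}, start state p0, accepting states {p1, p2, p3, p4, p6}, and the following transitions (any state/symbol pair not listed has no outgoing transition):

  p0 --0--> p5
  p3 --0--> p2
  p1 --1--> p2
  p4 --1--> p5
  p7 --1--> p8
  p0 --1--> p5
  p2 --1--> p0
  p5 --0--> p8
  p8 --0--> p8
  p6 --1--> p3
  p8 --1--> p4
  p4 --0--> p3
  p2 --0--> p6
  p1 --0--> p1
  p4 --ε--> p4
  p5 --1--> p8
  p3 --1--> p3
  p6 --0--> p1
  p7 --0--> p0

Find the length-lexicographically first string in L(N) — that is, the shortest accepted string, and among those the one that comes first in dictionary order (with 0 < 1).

001

A breadth-first search from p0 reaches an accepting state first via the path p0 → p5 → p8 → p4 on input 001.
No string of length < 3 is accepted (BFS exhausts all shorter strings without reaching an accepting state), and 001 is the lexicographically least accepting string of length 3.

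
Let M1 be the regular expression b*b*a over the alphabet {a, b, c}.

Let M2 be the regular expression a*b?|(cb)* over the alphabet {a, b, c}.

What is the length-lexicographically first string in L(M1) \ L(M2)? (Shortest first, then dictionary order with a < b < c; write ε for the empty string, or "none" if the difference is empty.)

The string ba is accepted by M1 but not by M2.
No shorter string lies in the difference, and ba is the lexicographically first length-2 string in L(M1) \ L(M2).

ba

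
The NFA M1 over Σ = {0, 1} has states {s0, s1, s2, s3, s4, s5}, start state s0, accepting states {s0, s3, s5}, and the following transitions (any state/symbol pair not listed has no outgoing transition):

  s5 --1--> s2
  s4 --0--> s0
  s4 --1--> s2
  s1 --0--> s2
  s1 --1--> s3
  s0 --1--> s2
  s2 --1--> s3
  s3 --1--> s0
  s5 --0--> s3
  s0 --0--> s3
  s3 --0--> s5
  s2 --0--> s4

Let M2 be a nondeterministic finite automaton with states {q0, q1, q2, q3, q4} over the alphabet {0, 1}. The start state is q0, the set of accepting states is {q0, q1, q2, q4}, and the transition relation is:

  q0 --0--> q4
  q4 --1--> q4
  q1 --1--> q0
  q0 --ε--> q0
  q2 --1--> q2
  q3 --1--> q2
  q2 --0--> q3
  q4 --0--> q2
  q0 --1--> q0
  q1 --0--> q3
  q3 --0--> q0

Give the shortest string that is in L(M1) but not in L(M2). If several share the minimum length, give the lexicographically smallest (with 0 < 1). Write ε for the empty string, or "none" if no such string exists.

000

The string 000 is accepted by M1 but not by M2.
No shorter string lies in the difference, and 000 is the lexicographically first length-3 string in L(M1) \ L(M2).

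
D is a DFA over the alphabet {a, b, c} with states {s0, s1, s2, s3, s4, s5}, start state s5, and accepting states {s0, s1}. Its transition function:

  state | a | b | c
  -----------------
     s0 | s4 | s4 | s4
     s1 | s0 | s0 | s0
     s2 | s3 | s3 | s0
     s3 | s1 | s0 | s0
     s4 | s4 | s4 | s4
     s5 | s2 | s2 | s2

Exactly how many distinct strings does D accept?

The useful subgraph on states {s0, s1, s2, s3, s5} is acyclic, so L(D) is finite; the longest accepting path visits 5 useful states, giving maximum string length 4.
Counting accepting paths from s5 by length: 3 of length 2, 18 of length 3, 18 of length 4. Total 39.

39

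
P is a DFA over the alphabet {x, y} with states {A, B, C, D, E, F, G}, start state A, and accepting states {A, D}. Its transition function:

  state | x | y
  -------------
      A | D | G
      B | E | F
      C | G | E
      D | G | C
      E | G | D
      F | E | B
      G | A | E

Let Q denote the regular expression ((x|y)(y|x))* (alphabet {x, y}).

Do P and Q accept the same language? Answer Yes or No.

No

The string x is accepted by P but rejected by Q.
So L(P) ≠ L(Q).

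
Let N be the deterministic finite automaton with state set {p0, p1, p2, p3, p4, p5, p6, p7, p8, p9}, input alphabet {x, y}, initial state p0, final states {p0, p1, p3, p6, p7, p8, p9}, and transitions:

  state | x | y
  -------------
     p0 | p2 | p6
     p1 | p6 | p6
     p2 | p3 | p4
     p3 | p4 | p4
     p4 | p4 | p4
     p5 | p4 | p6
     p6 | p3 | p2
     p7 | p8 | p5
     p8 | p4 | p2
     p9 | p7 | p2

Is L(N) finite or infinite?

finite

The useful states (reachable from p0 and able to reach an accepting state) are {p0, p2, p3, p6}.
Restricted to these states the transition graph has no cycle, so every accepting path has bounded length and L is finite.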